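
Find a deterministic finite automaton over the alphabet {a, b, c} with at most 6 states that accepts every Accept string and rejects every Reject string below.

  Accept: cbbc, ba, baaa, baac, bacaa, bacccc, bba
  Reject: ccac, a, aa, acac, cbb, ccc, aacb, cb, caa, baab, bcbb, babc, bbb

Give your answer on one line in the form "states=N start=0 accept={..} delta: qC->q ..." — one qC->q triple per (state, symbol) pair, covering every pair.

State merging on the prefix tree: take the shortest (then alphabetical) example prefix whose next move is undefined and point that move at state 0, else 1, else 2, ...; a target is out if some Accept/Reject pair would then sit in one state with the same input left (inseparable). If every existing state is out, open a new one.
a: 0a undefined. 0a->0: ok.
b: 0b undefined. 0b->0: no, ba/a meet in 0. Open state 1: 0b->1.
c: 0c undefined. 0c->0: ok.
ba: 1a undefined. 1a->0: no, ba/ccac meet in 0. 1a->1: no, cbbc/babc meet in 1 with "bc" left. Open state 2: 1a->2.
bb: 1b undefined. 1b->0: no, cbbc/ccac meet in 0. 1b->1: ok.
bc: 1c undefined. 1c->0: no, cbbc/ccac meet in 0. 1c->1: no, cbbc/cbb meet in 1. 1c->2: ok.
baa: 2a undefined. 2a->0: no, baaa/ccac meet in 0. 2a->1: ok.
bab: 2b undefined. 2b->0: ok.
bac: 2c undefined. 2c->0: no, bacaa/ccac meet in 0. 2c->1: no, bacaa/cbb meet in 1. 2c->2: ok.
All examples now run through 3 states with every (state, symbol) defined. Accept strings end in {2}, Reject strings end in {0,1}; accept={2}.

states=3 start=0 accept={2} delta: 0a->0 0b->1 0c->0 1a->2 1b->1 1c->2 2a->1 2b->0 2c->2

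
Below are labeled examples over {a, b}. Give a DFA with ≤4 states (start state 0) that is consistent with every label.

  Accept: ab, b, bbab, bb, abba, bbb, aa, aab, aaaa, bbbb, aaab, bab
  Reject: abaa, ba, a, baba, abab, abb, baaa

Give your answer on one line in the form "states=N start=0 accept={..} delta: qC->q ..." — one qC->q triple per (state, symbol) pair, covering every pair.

states=4 start=0 accept={0,2} delta: 0a->1 0b->0 1a->0 1b->2 2a->3 2b->1 3a->1 3b->1

State merging on the prefix tree: take the shortest (then alphabetical) example prefix whose next move is undefined and point that move at state 0, else 1, else 2, ...; a target is out if some Accept/Reject pair would then sit in one state with the same input left (inseparable). If every existing state is out, open a new one.
a: 0a undefined. 0a->0: no, bb/abb meet in 0 with "bb" left. Open state 1: 0a->1.
b: 0b undefined. 0b->0: ok.
aa: 1a undefined. 1a->0: ok.
ab: 1b undefined. 1b->0: no, ab/abaa meet in 0. 1b->1: no, ab/abaa meet in 1. Open state 2: 1b->2.
aba: 2a undefined. 2a->0: no, b/baba meet in 0. 2a->1: no, ab/abab meet in 2. 2a->2: no, ab/abaa meet in 2. Open state 3: 2a->3.
abb: 2b undefined. 2b->0: no, b/abb meet in 0. 2b->1: ok.
abaa: 3a undefined. 3a->0: no, b/abaa meet in 0. 3a->1: ok.
abab: 3b undefined. 3b->0: no, b/abab meet in 0. 3b->1: ok.
All examples now run through 4 states with every (state, symbol) defined. Accept strings end in {0,2}, Reject strings end in {1,3}; accept={0,2}.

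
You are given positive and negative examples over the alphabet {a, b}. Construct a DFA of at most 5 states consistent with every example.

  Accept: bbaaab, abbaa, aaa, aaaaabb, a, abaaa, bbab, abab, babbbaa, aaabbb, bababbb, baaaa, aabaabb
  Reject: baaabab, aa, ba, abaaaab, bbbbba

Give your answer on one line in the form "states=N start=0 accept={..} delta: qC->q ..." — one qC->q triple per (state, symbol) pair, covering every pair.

Fold the examples into a partial DFA from state 0: repeatedly fix the first undefined (state, symbol) met by the shortest-then-alphabetical prefix, trying targets in increasing order and rejecting any under which an Accept and a Reject string meet in one state with the same remainder; add a state when all current targets are rejected. Accepting states are where Accept strings end.
a: 0a undefined. 0a->0: no, aaa/aa meet in 0. Open state 1: 0a->1.
b: 0b undefined. 0b->0: no, a/ba meet in 1. 0b->1: ok.
aa: 1a undefined. 1a->0: no, aaa/baaabab meet in 1. 1a->1: no, aaa/aa meet in 1. Open state 2: 1a->2.
ab: 1b undefined. 1b->0: ok.
aaa: 2a undefined. 2a->0: no, abbaa/baaabab meet in 0. 2a->1: ok.
aab: 2b undefined. 2b->0: no, bbaaab/baaabab meet in 0. 2b->1: no, abbaa/baaabab meet in 1. 2b->2: no, bbaaab/baaabab meet in 0. Open state 3: 2b->3.
aaba: 3a undefined. 3a->0: no, abbaa/baaabab meet in 1. 3a->1: no, bbaaab/baaabab meet in 0. 3a->2: ok.
babb: 3b undefined. 3b->0: ok.
All examples now run through 4 states with every (state, symbol) defined. Accept strings end in {0,1}, Reject strings end in {2,3}; accept={0,1}.

states=4 start=0 accept={0,1} delta: 0a->1 0b->1 1a->2 1b->0 2a->1 2b->3 3a->2 3b->0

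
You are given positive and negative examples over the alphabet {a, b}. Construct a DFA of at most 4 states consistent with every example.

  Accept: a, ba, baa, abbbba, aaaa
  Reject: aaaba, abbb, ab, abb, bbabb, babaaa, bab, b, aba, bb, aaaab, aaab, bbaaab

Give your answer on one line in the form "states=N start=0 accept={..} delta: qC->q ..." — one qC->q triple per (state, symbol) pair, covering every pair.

states=3 start=0 accept={1} delta: 0a->1 0b->0 1a->1 1b->2 2a->2 2b->0

Grow the machine one transition at a time. Run the examples from 0; the earliest place one falls off (shortest prefix, ties alphabetical) gets sent to the lowest-numbered state that keeps every Accept/Reject pair distinguishable — a pair clashes when both reach the same state with identical unread suffix — and to a fresh state only if none does.
a: 0a undefined. 0a->0: no, ba/aaaba meet in 0 with "ba" left. Open state 1: 0a->1.
b: 0b undefined. 0b->0: ok.
aa: 1a undefined. 1a->0: no, baa/b meet in 0. 1a->1: ok.
ab: 1b undefined. 1b->0: no, a/aaaba meet in 1. 1b->1: no, a/aaaba meet in 1. Open state 2: 1b->2.
aba: 2a undefined. 2a->0: no, a/babaaa meet in 1. 2a->1: no, a/aaaba meet in 1. 2a->2: ok.
abb: 2b undefined. 2b->0: ok.
All examples now run through 3 states with every (state, symbol) defined. Accept strings end in {1}, Reject strings end in {0,2}; accept={1}.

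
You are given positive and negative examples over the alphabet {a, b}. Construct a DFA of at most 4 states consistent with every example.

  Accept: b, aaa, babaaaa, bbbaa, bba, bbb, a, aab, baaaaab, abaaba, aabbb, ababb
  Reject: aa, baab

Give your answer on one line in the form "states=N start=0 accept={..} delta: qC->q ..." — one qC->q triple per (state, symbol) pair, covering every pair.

states=4 start=0 accept={1,3} delta: 0a->1 0b->1 1a->0 1b->2 2a->3 2b->1 3a->1 3b->0

Fold the examples into a partial DFA from state 0: repeatedly fix the first undefined (state, symbol) met by the shortest-then-alphabetical prefix, trying targets in increasing order and rejecting any under which an Accept and a Reject string meet in one state with the same remainder; add a state when all current targets are rejected. Accepting states are where Accept strings end.
a: 0a undefined. 0a->0: no, aaa/aa meet in 0. Open state 1: 0a->1.
b: 0b undefined. 0b->0: no, bbbaa/aa meet in 1 with "a" left. 0b->1: ok.
aa: 1a undefined. 1a->0: ok.
ab: 1b undefined. 1b->0: no, abaaba/aa meet in 0. 1b->1: no, b/baab meet in 1. Open state 2: 1b->2.
aba: 2a undefined. 2a->0: no, bba/aa meet in 0. 2a->1: no, abaaba/aa meet in 0. 2a->2: no, bba/baab meet in 2. Open state 3: 2a->3.
bbb: 2b undefined. 2b->0: no, bbbaa/aa meet in 0. 2b->1: ok.
abaa: 3a undefined. 3a->0: no, abaaba/aa meet in 0. 3a->1: ok.
abab: 3b undefined. 3b->0: ok.
All examples now run through 4 states with every (state, symbol) defined. Accept strings end in {1,3}, Reject strings end in {0,2}; accept={1,3}.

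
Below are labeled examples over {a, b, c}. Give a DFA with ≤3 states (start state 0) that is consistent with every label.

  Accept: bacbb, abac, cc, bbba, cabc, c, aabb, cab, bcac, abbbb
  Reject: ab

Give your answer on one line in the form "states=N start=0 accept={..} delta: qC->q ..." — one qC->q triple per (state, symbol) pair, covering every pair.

states=3 start=0 accept={0,2} delta: 0a->0 0b->1 0c->2 1a->0 1b->0 1c->0 2a->1 2b->1 2c->0

Fold the examples into a partial DFA from state 0: repeatedly fix the first undefined (state, symbol) met by the shortest-then-alphabetical prefix, trying targets in increasing order and rejecting any under which an Accept and a Reject string meet in one state with the same remainder; add a state when all current targets are rejected. Accepting states are where Accept strings end.
a: 0a undefined. 0a->0: ok.
b: 0b undefined. 0b->0: no, bbba/ab meet in 0. Open state 1: 0b->1.
c: 0c undefined. 0c->0: no, cab/ab meet in 1. 0c->1: no, c/ab meet in 1. Open state 2: 0c->2.
ba: 1a undefined. 1a->0: ok.
bb: 1b undefined. 1b->0: ok.
bc: 1c undefined. 1c->0: ok.
ca: 2a undefined. 2a->0: no, cab/ab meet in 1. 2a->1: ok.
cc: 2c undefined. 2c->0: ok.
bacb: 2b undefined. 2b->0: no, bacbb/ab meet in 1. 2b->1: ok.
All examples now run through 3 states with every (state, symbol) defined. Accept strings end in {0,2}, Reject strings end in {1}; accept={0,2}.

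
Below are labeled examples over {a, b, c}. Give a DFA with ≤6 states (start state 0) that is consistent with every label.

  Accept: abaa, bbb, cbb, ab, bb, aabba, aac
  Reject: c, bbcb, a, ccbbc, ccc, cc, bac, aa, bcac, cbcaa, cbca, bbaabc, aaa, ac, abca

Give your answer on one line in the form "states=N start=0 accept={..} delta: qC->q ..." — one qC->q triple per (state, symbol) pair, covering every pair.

states=5 start=0 accept={0,4} delta: 0a->1 0b->0 0c->2 1a->3 1b->4 1c->1 2a->0 2b->1 2c->1 3a->1 3b->1 3c->0 4a->4 4b->0 4c->0

Grow the machine one transition at a time. Run the examples from 0; the earliest place one falls off (shortest prefix, ties alphabetical) gets sent to the lowest-numbered state that keeps every Accept/Reject pair distinguishable — a pair clashes when both reach the same state with identical unread suffix — and to a fresh state only if none does.
a: 0a undefined. 0a->0: no, aac/c meet in 0 with "c" left. Open state 1: 0a->1.
b: 0b undefined. 0b->0: ok.
c: 0c undefined. 0c->0: no, bbb/c meet in 0. 0c->1: no, ab/bbcb meet in 1 with "b" left. Open state 2: 0c->2.
aa: 1a undefined. 1a->0: no, bbb/aa meet in 0. 1a->1: no, aac/bac meet in 1 with "c" left. 1a->2: no, aac/cc meet in 2 with "c" left. Open state 3: 1a->3.
ab: 1b undefined. 1b->0: no, abaa/aa meet in 3. 1b->1: no, abaa/aaa meet in 3 with "a" left. 1b->2: no, ab/c meet in 2. 1b->3: no, ab/aa meet in 3. Open state 4: 1b->4.
ac: 1c undefined. 1c->0: no, bbb/bac meet in 0. 1c->1: ok.
cb: 2b undefined. 2b->0: no, bbb/bbcb meet in 0. 2b->1: ok.
cc: 2c undefined. 2c->0: no, bbb/cc meet in 0. 2c->1: ok.
aaa: 3a undefined. 3a->0: no, bbb/cbcaa meet in 0. 3a->1: ok.
aab: 3b undefined. 3b->0: no, aabba/bbcb meet in 1. 3b->1: ok.
aac: 3c undefined. 3c->0: ok.
aba: 4a undefined. 4a->0: no, abaa/bbcb meet in 1. 4a->1: no, abaa/aa meet in 3. 4a->2: no, aabba/c meet in 2. 4a->3: no, abaa/bbcb meet in 1. 4a->4: ok.
abc: 4c undefined. 4c->0: ok.
bca: 2a undefined. 2a->0: ok.
ccbb: 4b undefined. 4b->0: ok.
All examples now run through 5 states with every (state, symbol) defined. Accept strings end in {0,4}, Reject strings end in {1,2,3}; accept={0,4}.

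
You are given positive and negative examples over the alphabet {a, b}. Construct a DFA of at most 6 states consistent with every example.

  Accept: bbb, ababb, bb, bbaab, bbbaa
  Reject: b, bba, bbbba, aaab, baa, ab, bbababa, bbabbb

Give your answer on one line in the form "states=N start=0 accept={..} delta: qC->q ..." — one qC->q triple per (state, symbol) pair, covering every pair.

states=4 start=0 accept={2} delta: 0a->0 0b->1 1a->0 1b->2 2a->3 2b->2 3a->2 3b->3

Grow the machine one transition at a time. Run the examples from 0; the earliest place one falls off (shortest prefix, ties alphabetical) gets sent to the lowest-numbered state that keeps every Accept/Reject pair distinguishable — a pair clashes when both reach the same state with identical unread suffix — and to a fresh state only if none does.
a: 0a undefined. 0a->0: ok.
b: 0b undefined. 0b->0: no, bbb/b meet in 0. Open state 1: 0b->1.
ba: 1a undefined. 1a->0: ok.
bb: 1b undefined. 1b->0: no, bbb/b meet in 1. 1b->1: no, bbb/b meet in 1. Open state 2: 1b->2.
bba: 2a undefined. 2a->0: no, bbb/bbabbb meet in 2 with "b" left. 2a->1: no, bbaab/b meet in 1. 2a->2: no, ababb/bba meet in 2. Open state 3: 2a->3.
bbb: 2b undefined. 2b->0: no, bbb/bbbba meet in 0. 2b->1: no, bbb/b meet in 1. 2b->2: ok.
bbaa: 3a undefined. 3a->0: no, bbaab/b meet in 1. 3a->1: no, bbbaa/b meet in 1. 3a->2: ok.
bbab: 3b undefined. 3b->0: no, bbb/bbabbb meet in 2. 3b->1: no, bbb/bbabbb meet in 2. 3b->2: no, bbb/bbabbb meet in 2. 3b->3: ok.
All examples now run through 4 states with every (state, symbol) defined. Accept strings end in {2}, Reject strings end in {0,1,3}; accept={2}.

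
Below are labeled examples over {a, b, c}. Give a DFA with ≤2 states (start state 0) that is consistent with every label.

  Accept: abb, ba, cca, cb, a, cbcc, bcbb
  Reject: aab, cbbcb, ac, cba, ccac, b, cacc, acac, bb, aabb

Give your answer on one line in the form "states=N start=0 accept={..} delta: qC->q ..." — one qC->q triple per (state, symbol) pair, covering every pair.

states=2 start=0 accept={1} delta: 0a->1 0b->0 0c->1 1a->0 1b->1 1c->0

Grow the machine one transition at a time. Run the examples from 0; the earliest place one falls off (shortest prefix, ties alphabetical) gets sent to the lowest-numbered state that keeps every Accept/Reject pair distinguishable — a pair clashes when both reach the same state with identical unread suffix — and to a fresh state only if none does.
a: 0a undefined. 0a->0: no, abb/bb meet in 0 with "bb" left. Open state 1: 0a->1.
b: 0b undefined. 0b->0: ok.
c: 0c undefined. 0c->0: no, ba/cba meet in 1. 0c->1: ok.
aa: 1a undefined. 1a->0: ok.
ab: 1b undefined. 1b->0: no, abb/aab meet in 0. 1b->1: ok.
ac: 1c undefined. 1c->0: ok.
All examples now run through 2 states with every (state, symbol) defined. Accept strings end in {1}, Reject strings end in {0}; accept={1}.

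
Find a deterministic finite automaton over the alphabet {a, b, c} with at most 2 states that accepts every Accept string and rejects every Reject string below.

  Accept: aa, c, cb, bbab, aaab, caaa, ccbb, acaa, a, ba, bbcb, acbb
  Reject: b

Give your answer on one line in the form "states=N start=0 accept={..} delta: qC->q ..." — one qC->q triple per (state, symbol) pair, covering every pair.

State merging on the prefix tree: take the shortest (then alphabetical) example prefix whose next move is undefined and point that move at state 0, else 1, else 2, ...; a target is out if some Accept/Reject pair would then sit in one state with the same input left (inseparable). If every existing state is out, open a new one.
a: 0a undefined. 0a->0: no, aaab/b meet in 0 with "b" left. Open state 1: 0a->1.
b: 0b undefined. 0b->0: ok.
c: 0c undefined. 0c->0: no, c/b meet in 0. 0c->1: ok.
aa: 1a undefined. 1a->0: no, aa/b meet in 0. 1a->1: ok.
ac: 1c undefined. 1c->0: no, ccbb/b meet in 0. 1c->1: ok.
cb: 1b undefined. 1b->0: no, cb/b meet in 0. 1b->1: ok.
All examples now run through 2 states with every (state, symbol) defined. Accept strings end in {1}, Reject strings end in {0}; accept={1}.

states=2 start=0 accept={1} delta: 0a->1 0b->0 0c->1 1a->1 1b->1 1c->1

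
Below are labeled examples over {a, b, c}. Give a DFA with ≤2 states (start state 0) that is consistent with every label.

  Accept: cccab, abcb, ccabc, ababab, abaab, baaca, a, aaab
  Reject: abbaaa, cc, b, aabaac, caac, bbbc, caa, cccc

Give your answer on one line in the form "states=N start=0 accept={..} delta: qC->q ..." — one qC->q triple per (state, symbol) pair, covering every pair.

states=2 start=0 accept={1} delta: 0a->1 0b->0 0c->0 1a->0 1b->1 1c->1

Fold the examples into a partial DFA from state 0: repeatedly fix the first undefined (state, symbol) met by the shortest-then-alphabetical prefix, trying targets in increasing order and rejecting any under which an Accept and a Reject string meet in one state with the same remainder; add a state when all current targets are rejected. Accepting states are where Accept strings end.
a: 0a undefined. 0a->0: no, aaab/b meet in 0 with "b" left. Open state 1: 0a->1.
b: 0b undefined. 0b->0: ok.
c: 0c undefined. 0c->0: ok.
aa: 1a undefined. 1a->0: ok.
ab: 1b undefined. 1b->0: no, cccab/cc meet in 0. 1b->1: ok.
abc: 1c undefined. 1c->0: no, abcb/abbaaa meet in 0. 1c->1: ok.
All examples now run through 2 states with every (state, symbol) defined. Accept strings end in {1}, Reject strings end in {0}; accept={1}.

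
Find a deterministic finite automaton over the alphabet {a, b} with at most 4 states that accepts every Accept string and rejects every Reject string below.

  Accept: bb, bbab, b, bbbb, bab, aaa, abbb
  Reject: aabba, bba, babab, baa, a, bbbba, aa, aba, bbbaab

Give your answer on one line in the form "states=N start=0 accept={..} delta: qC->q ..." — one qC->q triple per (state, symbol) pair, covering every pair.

Grow the machine one transition at a time. Run the examples from 0; the earliest place one falls off (shortest prefix, ties alphabetical) gets sent to the lowest-numbered state that keeps every Accept/Reject pair distinguishable — a pair clashes when both reach the same state with identical unread suffix — and to a fresh state only if none does.
a: 0a undefined. 0a->0: no, aaa/a meet in 0. Open state 1: 0a->1.
b: 0b undefined. 0b->0: ok.
aa: 1a undefined. 1a->0: no, bb/baa meet in 0. 1a->1: no, bbab/bbbaab meet in 1 with "b" left. Open state 2: 1a->2.
ab: 1b undefined. 1b->0: no, bb/babab meet in 0. 1b->1: no, bbab/bba meet in 1. 1b->2: no, bbab/baa meet in 2. Open state 3: 1b->3.
aaa: 2a undefined. 2a->0: ok.
aab: 2b undefined. 2b->0: no, bb/bbbaab meet in 0. 2b->1: ok.
aba: 3a undefined. 3a->0: no, bb/aabba meet in 0. 3a->1: no, bbab/babab meet in 3. 3a->2: ok.
abb: 3b undefined. 3b->0: ok.
All examples now run through 4 states with every (state, symbol) defined. Accept strings end in {0,3}, Reject strings end in {1,2}; accept={0,3}.

states=4 start=0 accept={0,3} delta: 0a->1 0b->0 1a->2 1b->3 2a->0 2b->1 3a->2 3b->0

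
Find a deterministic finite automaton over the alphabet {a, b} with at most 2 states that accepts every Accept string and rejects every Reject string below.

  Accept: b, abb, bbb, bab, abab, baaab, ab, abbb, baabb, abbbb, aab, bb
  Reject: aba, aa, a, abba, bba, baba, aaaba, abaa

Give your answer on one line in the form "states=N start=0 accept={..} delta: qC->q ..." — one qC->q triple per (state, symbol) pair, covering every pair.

states=2 start=0 accept={1} delta: 0a->0 0b->1 1a->0 1b->1

State merging on the prefix tree: take the shortest (then alphabetical) example prefix whose next move is undefined and point that move at state 0, else 1, else 2, ...; a target is out if some Accept/Reject pair would then sit in one state with the same input left (inseparable). If every existing state is out, open a new one.
a: 0a undefined. 0a->0: ok.
b: 0b undefined. 0b->0: no, b/aba meet in 0. Open state 1: 0b->1.
ba: 1a undefined. 1a->0: ok.
bb: 1b undefined. 1b->0: no, abb/aba meet in 0. 1b->1: ok.
All examples now run through 2 states with every (state, symbol) defined. Accept strings end in {1}, Reject strings end in {0}; accept={1}.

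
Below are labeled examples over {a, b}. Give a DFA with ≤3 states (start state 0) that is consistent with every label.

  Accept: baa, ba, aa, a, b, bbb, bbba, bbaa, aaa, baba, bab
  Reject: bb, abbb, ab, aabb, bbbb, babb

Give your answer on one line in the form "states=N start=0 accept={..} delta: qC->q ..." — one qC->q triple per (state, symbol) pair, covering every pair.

State merging on the prefix tree: take the shortest (then alphabetical) example prefix whose next move is undefined and point that move at state 0, else 1, else 2, ...; a target is out if some Accept/Reject pair would then sit in one state with the same input left (inseparable). If every existing state is out, open a new one.
a: 0a undefined. 0a->0: no, b/ab meet in 0 with "b" left. Open state 1: 0a->1.
b: 0b undefined. 0b->0: no, b/bb meet in 0. 0b->1: ok.
aa: 1a undefined. 1a->0: ok.
ab: 1b undefined. 1b->0: no, ba/bb meet in 0. 1b->1: no, baa/bb meet in 1. Open state 2: 1b->2.
abb: 2b undefined. 2b->0: no, baa/abbb meet in 1. 2b->1: ok.
bba: 2a undefined. 2a->0: ok.
All examples now run through 3 states with every (state, symbol) defined. Accept strings end in {0,1}, Reject strings end in {2}; accept={0,1}.

states=3 start=0 accept={0,1} delta: 0a->1 0b->1 1a->0 1b->2 2a->0 2b->1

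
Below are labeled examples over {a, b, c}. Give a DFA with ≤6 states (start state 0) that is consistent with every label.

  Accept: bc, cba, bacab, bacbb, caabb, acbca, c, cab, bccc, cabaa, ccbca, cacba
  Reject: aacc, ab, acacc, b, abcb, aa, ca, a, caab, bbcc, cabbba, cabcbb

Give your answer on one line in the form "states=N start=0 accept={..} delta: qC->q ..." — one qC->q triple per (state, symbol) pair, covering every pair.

states=4 start=0 accept={1,3} delta: 0a->0 0b->0 0c->1 1a->2 1b->2 1c->2 2a->1 2b->1 2c->3 3a->1 3b->2 3c->0

Grow the machine one transition at a time. Run the examples from 0; the earliest place one falls off (shortest prefix, ties alphabetical) gets sent to the lowest-numbered state that keeps every Accept/Reject pair distinguishable — a pair clashes when both reach the same state with identical unread suffix — and to a fresh state only if none does.
a: 0a undefined. 0a->0: ok.
b: 0b undefined. 0b->0: ok.
c: 0c undefined. 0c->0: no, bc/aacc meet in 0. Open state 1: 0c->1.
ca: 1a undefined. 1a->0: no, bacab/ab meet in 0. 1a->1: no, bc/ca meet in 1. Open state 2: 1a->2.
cb: 1b undefined. 1b->0: no, cba/ab meet in 0. 1b->1: no, bc/abcb meet in 1. 1b->2: ok.
cc: 1c undefined. 1c->0: no, ccbca/abcb meet in 2. 1c->1: no, bc/aacc meet in 1. 1c->2: ok.
caa: 2a undefined. 2a->0: no, cba/ab meet in 0. 2a->1: ok.
cab: 2b undefined. 2b->0: no, bacab/ab meet in 0. 2b->1: ok.
cac: 2c undefined. 2c->0: no, bc/acacc meet in 1. 2c->1: no, acbca/aacc meet in 2. 2c->2: no, bccc/aacc meet in 2. Open state 3: 2c->3.
cacb: 3b undefined. 3b->0: no, cacba/ab meet in 0. 3b->1: no, cacba/aacc meet in 2. 3b->2: ok.
acacc: 3c undefined. 3c->0: ok.
acbca: 3a undefined. 3a->0: no, acbca/ab meet in 0. 3a->1: ok.
All examples now run through 4 states with every (state, symbol) defined. Accept strings end in {1,3}, Reject strings end in {0,2}; accept={1,3}.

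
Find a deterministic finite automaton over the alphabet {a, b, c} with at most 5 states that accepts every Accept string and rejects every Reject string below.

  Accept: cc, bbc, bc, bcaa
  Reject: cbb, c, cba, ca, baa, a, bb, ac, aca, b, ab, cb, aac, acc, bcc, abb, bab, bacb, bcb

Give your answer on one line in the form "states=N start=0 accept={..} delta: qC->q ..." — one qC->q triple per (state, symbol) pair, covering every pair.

states=4 start=0 accept={3} delta: 0a->1 0b->2 0c->2 1a->0 1b->0 1c->0 2a->0 2b->2 2c->3 3a->3 3b->0 3c->0

Fold the examples into a partial DFA from state 0: repeatedly fix the first undefined (state, symbol) met by the shortest-then-alphabetical prefix, trying targets in increasing order and rejecting any under which an Accept and a Reject string meet in one state with the same remainder; add a state when all current targets are rejected. Accepting states are where Accept strings end.
a: 0a undefined. 0a->0: no, cc/acc meet in 0 with "cc" left. Open state 1: 0a->1.
b: 0b undefined. 0b->0: no, cc/bcc meet in 0 with "cc" left. 0b->1: no, bc/ac meet in 1 with "c" left. Open state 2: 0b->2.
c: 0c undefined. 0c->0: no, cc/c meet in 0. 0c->1: no, cc/ac meet in 1 with "c" left. 0c->2: ok.
aa: 1a undefined. 1a->0: ok.
ab: 1b undefined. 1b->0: ok.
ac: 1c undefined. 1c->0: ok.
ba: 2a undefined. 2a->0: ok.
bb: 2b undefined. 2b->0: no, bbc/cbb meet in 2. 2b->1: no, bbc/cbb meet in 0. 2b->2: ok.
bc: 2c undefined. 2c->0: no, cc/cba meet in 0. 2c->1: no, cc/baa meet in 1. 2c->2: no, cc/cbb meet in 2. Open state 3: 2c->3.
bca: 3a undefined. 3a->0: no, bcaa/baa meet in 1. 3a->1: no, bcaa/cba meet in 0. 3a->2: no, bcaa/cba meet in 0. 3a->3: ok.
bcb: 3b undefined. 3b->0: ok.
bcc: 3c undefined. 3c->0: ok.
All examples now run through 4 states with every (state, symbol) defined. Accept strings end in {3}, Reject strings end in {0,1,2}; accept={3}.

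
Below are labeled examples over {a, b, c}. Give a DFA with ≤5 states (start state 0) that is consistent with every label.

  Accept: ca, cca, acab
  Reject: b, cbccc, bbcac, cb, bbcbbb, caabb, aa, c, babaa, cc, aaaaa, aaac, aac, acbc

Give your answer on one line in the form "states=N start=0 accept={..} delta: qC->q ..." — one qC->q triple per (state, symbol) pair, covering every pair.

states=3 start=0 accept={2} delta: 0a->0 0b->0 0c->1 1a->2 1b->0 1c->1 2a->0 2b->2 2c->0

State merging on the prefix tree: take the shortest (then alphabetical) example prefix whose next move is undefined and point that move at state 0, else 1, else 2, ...; a target is out if some Accept/Reject pair would then sit in one state with the same input left (inseparable). If every existing state is out, open a new one.
a: 0a undefined. 0a->0: ok.
b: 0b undefined. 0b->0: ok.
c: 0c undefined. 0c->0: no, ca/b meet in 0. Open state 1: 0c->1.
ca: 1a undefined. 1a->0: no, ca/b meet in 0. 1a->1: no, ca/c meet in 1. Open state 2: 1a->2.
cb: 1b undefined. 1b->0: ok.
cc: 1c undefined. 1c->0: no, cca/b meet in 0. 1c->1: ok.
caa: 2a undefined. 2a->0: ok.
acab: 2b undefined. 2b->0: no, acab/b meet in 0. 2b->1: no, acab/cbccc meet in 1. 2b->2: ok.
bbcac: 2c undefined. 2c->0: ok.
All examples now run through 3 states with every (state, symbol) defined. Accept strings end in {2}, Reject strings end in {0,1}; accept={2}.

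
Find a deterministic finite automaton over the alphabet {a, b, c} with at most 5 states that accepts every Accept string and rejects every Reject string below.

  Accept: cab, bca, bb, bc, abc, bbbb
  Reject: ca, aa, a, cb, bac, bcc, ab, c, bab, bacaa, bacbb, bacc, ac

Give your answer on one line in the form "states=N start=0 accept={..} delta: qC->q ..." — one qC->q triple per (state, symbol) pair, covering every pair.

states=4 start=0 accept={3} delta: 0a->0 0b->1 0c->2 1a->0 1b->3 1c->3 2a->1 2b->0 2c->0 3a->3 3b->1 3c->0

Fold the examples into a partial DFA from state 0: repeatedly fix the first undefined (state, symbol) met by the shortest-then-alphabetical prefix, trying targets in increasing order and rejecting any under which an Accept and a Reject string meet in one state with the same remainder; add a state when all current targets are rejected. Accepting states are where Accept strings end.
a: 0a undefined. 0a->0: ok.
b: 0b undefined. 0b->0: no, bca/ca meet in 0 with "ca" left. Open state 1: 0b->1.
c: 0c undefined. 0c->0: no, cab/cb meet in 1. 0c->1: no, cab/bab meet in 1 with "ab" left. Open state 2: 0c->2.
ba: 1a undefined. 1a->0: ok.
bb: 1b undefined. 1b->0: no, bb/aa meet in 0. 1b->1: no, bb/ab meet in 1. 1b->2: no, bb/bac meet in 2. Open state 3: 1b->3.
bc: 1c undefined. 1c->0: no, bca/aa meet in 0. 1c->1: no, bca/aa meet in 0. 1c->2: no, bca/ca meet in 2 with "a" left. 1c->3: ok.
ca: 2a undefined. 2a->0: no, cab/ab meet in 1. 2a->1: ok.
cb: 2b undefined. 2b->0: ok.
bbb: 3b undefined. 3b->0: no, bbbb/ca meet in 1. 3b->1: ok.
bca: 3a undefined. 3a->0: no, bca/aa meet in 0. 3a->1: no, bca/ca meet in 1. 3a->2: no, bca/bac meet in 2. 3a->3: ok.
bcc: 3c undefined. 3c->0: ok.
bacc: 2c undefined. 2c->0: ok.
All examples now run through 4 states with every (state, symbol) defined. Accept strings end in {3}, Reject strings end in {0,1,2}; accept={3}.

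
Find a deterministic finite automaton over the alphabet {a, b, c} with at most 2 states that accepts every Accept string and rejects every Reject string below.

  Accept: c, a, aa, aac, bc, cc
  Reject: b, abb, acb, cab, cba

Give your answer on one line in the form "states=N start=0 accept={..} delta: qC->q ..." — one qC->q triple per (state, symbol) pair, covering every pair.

Grow the machine one transition at a time. Run the examples from 0; the earliest place one falls off (shortest prefix, ties alphabetical) gets sent to the lowest-numbered state that keeps every Accept/Reject pair distinguishable — a pair clashes when both reach the same state with identical unread suffix — and to a fresh state only if none does.
a: 0a undefined. 0a->0: ok.
b: 0b undefined. 0b->0: no, a/b meet in 0. Open state 1: 0b->1.
c: 0c undefined. 0c->0: ok.
bc: 1c undefined. 1c->0: ok.
abb: 1b undefined. 1b->0: no, c/abb meet in 0. 1b->1: ok.
cba: 1a undefined. 1a->0: no, c/cba meet in 0. 1a->1: ok.
All examples now run through 2 states with every (state, symbol) defined. Accept strings end in {0}, Reject strings end in {1}; accept={0}.

states=2 start=0 accept={0} delta: 0a->0 0b->1 0c->0 1a->1 1b->1 1c->0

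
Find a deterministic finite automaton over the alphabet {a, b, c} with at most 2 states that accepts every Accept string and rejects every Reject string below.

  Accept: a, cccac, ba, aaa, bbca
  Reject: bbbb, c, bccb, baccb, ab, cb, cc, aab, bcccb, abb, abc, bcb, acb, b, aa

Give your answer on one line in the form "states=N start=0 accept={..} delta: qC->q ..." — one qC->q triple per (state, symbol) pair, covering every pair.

State merging on the prefix tree: take the shortest (then alphabetical) example prefix whose next move is undefined and point that move at state 0, else 1, else 2, ...; a target is out if some Accept/Reject pair would then sit in one state with the same input left (inseparable). If every existing state is out, open a new one.
a: 0a undefined. 0a->0: no, a/aa meet in 0. Open state 1: 0a->1.
b: 0b undefined. 0b->0: ok.
c: 0c undefined. 0c->0: ok.
aa: 1a undefined. 1a->0: ok.
ab: 1b undefined. 1b->0: ok.
ac: 1c undefined. 1c->0: no, cccac/bbbb meet in 0. 1c->1: ok.
All examples now run through 2 states with every (state, symbol) defined. Accept strings end in {1}, Reject strings end in {0}; accept={1}.

states=2 start=0 accept={1} delta: 0a->1 0b->0 0c->0 1a->0 1b->0 1c->1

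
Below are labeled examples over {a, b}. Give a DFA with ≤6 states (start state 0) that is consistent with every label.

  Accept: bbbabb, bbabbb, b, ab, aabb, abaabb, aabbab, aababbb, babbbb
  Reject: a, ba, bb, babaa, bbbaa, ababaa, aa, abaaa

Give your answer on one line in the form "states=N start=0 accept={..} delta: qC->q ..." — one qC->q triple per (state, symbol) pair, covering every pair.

State merging on the prefix tree: take the shortest (then alphabetical) example prefix whose next move is undefined and point that move at state 0, else 1, else 2, ...; a target is out if some Accept/Reject pair would then sit in one state with the same input left (inseparable). If every existing state is out, open a new one.
a: 0a undefined. 0a->0: no, aabb/bb meet in 0 with "bb" left. Open state 1: 0a->1.
b: 0b undefined. 0b->0: no, b/bb meet in 0. 0b->1: no, b/a meet in 1. Open state 2: 0b->2.
aa: 1a undefined. 1a->0: no, aabb/bb meet in 2 with "b" left. 1a->1: ok.
ab: 1b undefined. 1b->0: no, aababbb/bb meet in 2 with "b" left. 1b->1: no, ab/a meet in 1. 1b->2: no, aabb/bb meet in 2 with "b" left. Open state 3: 1b->3.
ba: 2a undefined. 2a->0: ok.
bb: 2b undefined. 2b->0: no, bbbabb/ba meet in 0. 2b->1: ok.
aba: 3a undefined. 3a->0: no, bbbabb/a meet in 1. 3a->1: ok.
aabb: 3b undefined. 3b->0: no, bbbabb/ba meet in 0. 3b->1: no, bbbabb/a meet in 1. 3b->2: no, bbabbb/a meet in 1. 3b->3: ok.
All examples now run through 4 states with every (state, symbol) defined. Accept strings end in {2,3}, Reject strings end in {0,1}; accept={2,3}.

states=4 start=0 accept={2,3} delta: 0a->1 0b->2 1a->1 1b->3 2a->0 2b->1 3a->1 3b->3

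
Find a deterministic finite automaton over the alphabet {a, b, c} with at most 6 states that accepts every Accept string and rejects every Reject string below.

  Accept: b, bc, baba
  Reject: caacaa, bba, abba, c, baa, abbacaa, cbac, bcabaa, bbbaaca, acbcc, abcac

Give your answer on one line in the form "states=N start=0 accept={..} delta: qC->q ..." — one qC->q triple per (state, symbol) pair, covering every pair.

states=3 start=0 accept={1,2} delta: 0a->0 0b->1 0c->0 1a->2 1b->0 1c->2 2a->0 2b->1 2c->0

State merging on the prefix tree: take the shortest (then alphabetical) example prefix whose next move is undefined and point that move at state 0, else 1, else 2, ...; a target is out if some Accept/Reject pair would then sit in one state with the same input left (inseparable). If every existing state is out, open a new one.
a: 0a undefined. 0a->0: ok.
b: 0b undefined. 0b->0: no, b/bba meet in 0. Open state 1: 0b->1.
c: 0c undefined. 0c->0: ok.
ba: 1a undefined. 1a->0: no, baba/caacaa meet in 0. 1a->1: no, b/baa meet in 1. Open state 2: 1a->2.
bb: 1b undefined. 1b->0: ok.
bc: 1c undefined. 1c->0: no, bc/caacaa meet in 0. 1c->1: no, b/acbcc meet in 1. 1c->2: ok.
baa: 2a undefined. 2a->0: ok.
bab: 2b undefined. 2b->0: no, baba/caacaa meet in 0. 2b->1: ok.
cbac: 2c undefined. 2c->0: ok.
All examples now run through 3 states with every (state, symbol) defined. Accept strings end in {1,2}, Reject strings end in {0}; accept={1,2}.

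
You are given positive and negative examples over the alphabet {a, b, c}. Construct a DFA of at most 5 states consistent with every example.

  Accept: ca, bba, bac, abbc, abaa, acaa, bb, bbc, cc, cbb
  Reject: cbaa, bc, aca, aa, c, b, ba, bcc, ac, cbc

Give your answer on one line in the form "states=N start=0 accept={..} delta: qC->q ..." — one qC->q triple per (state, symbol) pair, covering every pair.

State merging on the prefix tree: take the shortest (then alphabetical) example prefix whose next move is undefined and point that move at state 0, else 1, else 2, ...; a target is out if some Accept/Reject pair would then sit in one state with the same input left (inseparable). If every existing state is out, open a new one.
a: 0a undefined. 0a->0: no, ca/aca meet in 0 with "ca" left. Open state 1: 0a->1.
b: 0b undefined. 0b->0: no, bba/ba meet in 1. 0b->1: ok.
c: 0c undefined. 0c->0: no, ca/b meet in 1. 0c->1: no, ca/aa meet in 1 with "a" left. Open state 2: 0c->2.
aa: 1a undefined. 1a->0: no, bac/c meet in 2. 1a->1: no, bac/bc meet in 1 with "c" left. 1a->2: ok.
ab: 1b undefined. 1b->0: no, bba/b meet in 1. 1b->1: no, bba/aa meet in 2. 1b->2: no, abbc/cbc meet in 2 with "bc" left. Open state 3: 1b->3.
ac: 1c undefined. 1c->0: no, acaa/aa meet in 2. 1c->1: ok.
ca: 2a undefined. 2a->0: ok.
cb: 2b undefined. 2b->0: no, cbb/bc meet in 1. 2b->1: no, ca/cbaa meet in 0. 2b->2: no, bac/cbc meet in 2 with "c" left. 2b->3: no, abaa/cbaa meet in 3 with "aa" left. Open state 4: 2b->4.
cc: 2c undefined. 2c->0: ok.
aba: 3a undefined. 3a->0: no, abaa/bc meet in 1. 3a->1: no, bba/bc meet in 1. 3a->2: no, bba/aca meet in 2. 3a->3: ok.
abb: 3b undefined. 3b->0: no, abbc/aca meet in 2. 3b->1: no, abbc/bc meet in 1. 3b->2: ok.
bbc: 3c undefined. 3c->0: ok.
cba: 4a undefined. 4a->0: ok.
cbb: 4b undefined. 4b->0: ok.
cbc: 4c undefined. 4c->0: no, ca/cbc meet in 0. 4c->1: ok.
All examples now run through 5 states with every (state, symbol) defined. Accept strings end in {0,3}, Reject strings end in {1,2}; accept={0,3}.

states=5 start=0 accept={0,3} delta: 0a->1 0b->1 0c->2 1a->2 1b->3 1c->1 2a->0 2b->4 2c->0 3a->3 3b->2 3c->0 4a->0 4b->0 4c->1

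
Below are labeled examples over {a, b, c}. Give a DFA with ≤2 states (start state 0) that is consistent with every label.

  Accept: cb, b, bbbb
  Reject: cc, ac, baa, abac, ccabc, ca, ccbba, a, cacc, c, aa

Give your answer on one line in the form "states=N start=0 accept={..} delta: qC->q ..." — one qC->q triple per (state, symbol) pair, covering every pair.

states=2 start=0 accept={1} delta: 0a->0 0b->1 0c->0 1a->0 1b->1 1c->0

State merging on the prefix tree: take the shortest (then alphabetical) example prefix whose next move is undefined and point that move at state 0, else 1, else 2, ...; a target is out if some Accept/Reject pair would then sit in one state with the same input left (inseparable). If every existing state is out, open a new one.
a: 0a undefined. 0a->0: ok.
b: 0b undefined. 0b->0: no, b/baa meet in 0. Open state 1: 0b->1.
c: 0c undefined. 0c->0: ok.
ba: 1a undefined. 1a->0: ok.
bb: 1b undefined. 1b->0: no, bbbb/cc meet in 0. 1b->1: ok.
ccabc: 1c undefined. 1c->0: ok.
All examples now run through 2 states with every (state, symbol) defined. Accept strings end in {1}, Reject strings end in {0}; accept={1}.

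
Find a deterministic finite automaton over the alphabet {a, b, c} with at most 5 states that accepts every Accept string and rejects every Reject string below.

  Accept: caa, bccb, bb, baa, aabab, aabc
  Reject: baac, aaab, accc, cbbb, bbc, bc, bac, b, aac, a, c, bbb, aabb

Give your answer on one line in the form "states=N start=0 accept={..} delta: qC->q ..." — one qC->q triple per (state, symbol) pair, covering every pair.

states=4 start=0 accept={2} delta: 0a->1 0b->1 0c->0 1a->2 1b->2 1c->1 2a->2 2b->3 2c->0 3a->1 3b->0 3c->2

Fold the examples into a partial DFA from state 0: repeatedly fix the first undefined (state, symbol) met by the shortest-then-alphabetical prefix, trying targets in increasing order and rejecting any under which an Accept and a Reject string meet in one state with the same remainder; add a state when all current targets are rejected. Accepting states are where Accept strings end.
a: 0a undefined. 0a->0: no, bb/aabb meet in 0 with "bb" left. Open state 1: 0a->1.
b: 0b undefined. 0b->0: no, bb/b meet in 0. 0b->1: ok.
c: 0c undefined. 0c->0: ok.
aa: 1a undefined. 1a->0: no, caa/bac meet in 0. 1a->1: no, caa/b meet in 1. Open state 2: 1a->2.
ac: 1c undefined. 1c->0: no, bccb/b meet in 1. 1c->1: ok.
bb: 1b undefined. 1b->0: no, bccb/bbc meet in 0. 1b->1: no, bccb/accc meet in 1. 1b->2: ok.
aaa: 2a undefined. 2a->0: no, baa/baac meet in 0. 2a->1: no, caa/aaab meet in 2. 2a->2: ok.
aab: 2b undefined. 2b->0: no, aabc/aaab meet in 0. 2b->1: no, caa/aabb meet in 2. 2b->2: no, caa/aaab meet in 2. Open state 3: 2b->3.
aac: 2c undefined. 2c->0: ok.
aaba: 3a undefined. 3a->0: no, aabab/accc meet in 1. 3a->1: ok.
aabb: 3b undefined. 3b->0: ok.
aabc: 3c undefined. 3c->0: no, aabc/baac meet in 0. 3c->1: no, aabc/accc meet in 1. 3c->2: ok.
All examples now run through 4 states with every (state, symbol) defined. Accept strings end in {2}, Reject strings end in {0,1,3}; accept={2}.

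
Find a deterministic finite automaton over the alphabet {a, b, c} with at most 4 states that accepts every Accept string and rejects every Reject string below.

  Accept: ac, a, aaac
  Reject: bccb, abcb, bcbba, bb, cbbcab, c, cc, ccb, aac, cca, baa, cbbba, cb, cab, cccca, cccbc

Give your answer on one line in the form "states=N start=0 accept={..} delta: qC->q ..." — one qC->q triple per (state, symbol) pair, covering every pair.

states=3 start=0 accept={1} delta: 0a->1 0b->0 0c->2 1a->0 1b->0 1c->1 2a->0 2b->2 2c->2

State merging on the prefix tree: take the shortest (then alphabetical) example prefix whose next move is undefined and point that move at state 0, else 1, else 2, ...; a target is out if some Accept/Reject pair would then sit in one state with the same input left (inseparable). If every existing state is out, open a new one.
a: 0a undefined. 0a->0: no, ac/c meet in 0 with "c" left. Open state 1: 0a->1.
b: 0b undefined. 0b->0: ok.
c: 0c undefined. 0c->0: no, a/bcbba meet in 1. 0c->1: no, ac/cc meet in 1 with "c" left. Open state 2: 0c->2.
aa: 1a undefined. 1a->0: ok.
ab: 1b undefined. 1b->0: ok.
ac: 1c undefined. 1c->0: no, ac/bb meet in 0. 1c->1: ok.
ca: 2a undefined. 2a->0: ok.
cb: 2b undefined. 2b->0: no, ac/bcbba meet in 1. 2b->1: no, ac/abcb meet in 1. 2b->2: ok.
cc: 2c undefined. 2c->0: no, ac/cca meet in 1. 2c->1: no, ac/cc meet in 1. 2c->2: ok.
All examples now run through 3 states with every (state, symbol) defined. Accept strings end in {1}, Reject strings end in {0,2}; accept={1}.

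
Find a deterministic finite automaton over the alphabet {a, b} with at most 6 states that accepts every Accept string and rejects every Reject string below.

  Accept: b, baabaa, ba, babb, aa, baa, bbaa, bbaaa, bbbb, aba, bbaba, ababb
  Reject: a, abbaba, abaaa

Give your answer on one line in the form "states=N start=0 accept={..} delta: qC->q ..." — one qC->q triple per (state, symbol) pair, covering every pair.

states=5 start=0 accept={0,2,4} delta: 0a->1 0b->2 1a->0 1b->3 2a->2 2b->2 3a->4 3b->3 4a->0 4b->0

Grow the machine one transition at a time. Run the examples from 0; the earliest place one falls off (shortest prefix, ties alphabetical) gets sent to the lowest-numbered state that keeps every Accept/Reject pair distinguishable — a pair clashes when both reach the same state with identical unread suffix — and to a fresh state only if none does.
a: 0a undefined. 0a->0: no, aa/a meet in 0. Open state 1: 0a->1.
b: 0b undefined. 0b->0: no, ba/a meet in 1. 0b->1: no, b/a meet in 1. Open state 2: 0b->2.
aa: 1a undefined. 1a->0: ok.
ab: 1b undefined. 1b->0: no, aba/a meet in 1. 1b->1: no, ba/abbaba meet in 2 with "a" left. 1b->2: no, bbaba/abbaba meet in 2 with "baba" left. Open state 3: 1b->3.
ba: 2a undefined. 2a->0: no, baa/a meet in 1. 2a->1: no, ba/a meet in 1. 2a->2: ok.
bb: 2b undefined. 2b->0: no, bbaaa/a meet in 1. 2b->1: no, baabaa/a meet in 1. 2b->2: ok.
aba: 3a undefined. 3a->0: no, aa/abaaa meet in 0. 3a->1: no, aba/a meet in 1. 3a->2: no, b/abaaa meet in 2. 3a->3: no, aba/abaaa meet in 3. Open state 4: 3a->4.
abb: 3b undefined. 3b->0: no, aba/abbaba meet in 4. 3b->1: no, b/abbaba meet in 2. 3b->2: no, b/abbaba meet in 2. 3b->3: ok.
abaa: 4a undefined. 4a->0: ok.
abab: 4b undefined. 4b->0: ok.
All examples now run through 5 states with every (state, symbol) defined. Accept strings end in {0,2,4}, Reject strings end in {1}; accept={0,2,4}.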